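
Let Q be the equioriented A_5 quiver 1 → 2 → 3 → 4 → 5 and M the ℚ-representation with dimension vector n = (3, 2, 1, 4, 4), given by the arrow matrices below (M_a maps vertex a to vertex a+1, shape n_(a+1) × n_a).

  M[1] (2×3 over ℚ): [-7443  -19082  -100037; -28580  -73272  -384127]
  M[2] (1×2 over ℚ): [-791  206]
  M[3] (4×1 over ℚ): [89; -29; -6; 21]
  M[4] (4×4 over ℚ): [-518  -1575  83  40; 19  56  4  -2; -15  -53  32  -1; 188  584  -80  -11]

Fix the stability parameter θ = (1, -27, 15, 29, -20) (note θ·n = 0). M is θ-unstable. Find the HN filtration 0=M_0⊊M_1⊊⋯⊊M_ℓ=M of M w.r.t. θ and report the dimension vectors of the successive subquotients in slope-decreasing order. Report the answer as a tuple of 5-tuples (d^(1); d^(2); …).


Barcode: M ≅ I[1,1], I[1,2], I[1,5], I[4,5]^3. HN layers by μ_θ (4 steps, strictly decreasing):
  μ^(1)=8; μ^(2)=9/2; μ^(3)=1; μ^(4)=-13

((0, 0, 1, 1, 1); (0, 0, 0, 3, 3); (1, 0, 0, 0, 0); (2, 2, 0, 0, 0))


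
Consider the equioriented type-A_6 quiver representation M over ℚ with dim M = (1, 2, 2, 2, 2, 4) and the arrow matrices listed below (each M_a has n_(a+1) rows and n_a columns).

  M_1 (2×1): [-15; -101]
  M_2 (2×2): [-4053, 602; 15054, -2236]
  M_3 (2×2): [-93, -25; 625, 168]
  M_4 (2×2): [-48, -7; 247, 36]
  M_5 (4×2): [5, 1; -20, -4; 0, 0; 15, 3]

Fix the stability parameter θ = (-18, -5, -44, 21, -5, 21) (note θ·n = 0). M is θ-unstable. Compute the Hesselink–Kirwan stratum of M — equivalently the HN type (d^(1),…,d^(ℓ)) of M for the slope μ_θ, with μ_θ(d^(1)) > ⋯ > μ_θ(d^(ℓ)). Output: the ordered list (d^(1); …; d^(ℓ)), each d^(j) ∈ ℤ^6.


Via rank(M_{q-1}∘⋯∘M_p): M ≅ I[1,5], I[2,2], I[3,6], I[6,6]^3.
μ_θ-semistable layers: μ^(1)=21; μ^(2)=8; μ^(3)=-5; μ^(4)=-67/3; μ^(5)=-44

((0, 0, 0, 0, 0, 4); (0, 0, 0, 2, 2, 0); (0, 1, 0, 0, 0, 0); (1, 1, 1, 0, 0, 0); (0, 0, 1, 0, 0, 0))


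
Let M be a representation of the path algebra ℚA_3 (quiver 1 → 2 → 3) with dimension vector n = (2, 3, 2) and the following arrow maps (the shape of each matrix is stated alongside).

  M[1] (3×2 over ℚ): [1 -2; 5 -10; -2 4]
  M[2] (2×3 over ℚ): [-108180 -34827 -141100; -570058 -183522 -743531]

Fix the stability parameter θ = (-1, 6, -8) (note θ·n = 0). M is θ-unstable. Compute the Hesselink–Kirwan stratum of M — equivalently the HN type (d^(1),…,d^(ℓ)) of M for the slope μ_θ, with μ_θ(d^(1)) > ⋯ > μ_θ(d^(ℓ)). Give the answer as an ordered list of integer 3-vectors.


Interval decomposition of M: I[1,1], I[1,3], I[2,2], I[2,3].
HN type (ℓ=2): μ^(1)=6; μ^(2)=-1

((0, 1, 0); (2, 2, 2))


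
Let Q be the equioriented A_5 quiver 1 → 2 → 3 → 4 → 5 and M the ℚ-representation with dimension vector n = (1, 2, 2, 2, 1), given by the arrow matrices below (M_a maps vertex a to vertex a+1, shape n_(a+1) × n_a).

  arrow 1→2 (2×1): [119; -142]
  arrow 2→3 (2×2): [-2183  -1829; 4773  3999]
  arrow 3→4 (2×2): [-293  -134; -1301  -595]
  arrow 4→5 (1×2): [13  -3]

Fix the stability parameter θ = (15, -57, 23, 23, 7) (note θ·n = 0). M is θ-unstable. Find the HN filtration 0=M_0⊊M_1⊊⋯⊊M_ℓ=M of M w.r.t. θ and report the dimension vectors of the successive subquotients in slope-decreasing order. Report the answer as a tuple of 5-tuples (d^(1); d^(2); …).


Interval decomposition of M: I[1,5], I[2,2], I[3,4].
HN type (ℓ=4): μ^(1)=23; μ^(2)=53/3; μ^(3)=-21; μ^(4)=-57

((0, 0, 1, 1, 0); (0, 0, 1, 1, 1); (1, 1, 0, 0, 0); (0, 1, 0, 0, 0))


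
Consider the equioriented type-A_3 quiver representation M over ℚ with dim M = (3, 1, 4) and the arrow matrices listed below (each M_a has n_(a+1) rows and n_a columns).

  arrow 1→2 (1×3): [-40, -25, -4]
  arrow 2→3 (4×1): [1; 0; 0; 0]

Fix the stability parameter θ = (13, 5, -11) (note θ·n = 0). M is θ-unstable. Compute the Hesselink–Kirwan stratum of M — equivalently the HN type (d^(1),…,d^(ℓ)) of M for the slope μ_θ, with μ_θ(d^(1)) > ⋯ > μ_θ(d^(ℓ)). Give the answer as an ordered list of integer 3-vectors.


Interval decomposition of M: I[1,1]^2, I[1,3], I[3,3]^3.
HN type (ℓ=3): μ^(1)=13; μ^(2)=7/3; μ^(3)=-11

((2, 0, 0); (1, 1, 1); (0, 0, 3))


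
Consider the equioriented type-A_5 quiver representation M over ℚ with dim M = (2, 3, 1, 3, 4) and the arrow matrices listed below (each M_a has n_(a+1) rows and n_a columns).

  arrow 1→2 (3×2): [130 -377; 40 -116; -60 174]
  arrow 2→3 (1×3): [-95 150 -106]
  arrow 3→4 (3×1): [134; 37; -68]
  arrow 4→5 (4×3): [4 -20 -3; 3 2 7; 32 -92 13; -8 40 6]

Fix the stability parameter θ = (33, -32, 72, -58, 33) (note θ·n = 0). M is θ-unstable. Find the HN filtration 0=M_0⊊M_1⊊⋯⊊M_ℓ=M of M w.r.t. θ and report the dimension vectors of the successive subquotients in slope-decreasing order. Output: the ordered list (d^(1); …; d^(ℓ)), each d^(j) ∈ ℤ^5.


Barcode: M ≅ I[1,1], I[1,4], I[2,2]^2, I[4,5]^2, I[5,5]^2. HN layers by μ_θ (5 steps, strictly decreasing):
  μ^(1)=33; μ^(2)=7; μ^(3)=1/2; μ^(4)=-32; μ^(5)=-58

((1, 0, 0, 0, 4); (0, 0, 1, 1, 0); (1, 1, 0, 0, 0); (0, 2, 0, 0, 0); (0, 0, 0, 2, 0))


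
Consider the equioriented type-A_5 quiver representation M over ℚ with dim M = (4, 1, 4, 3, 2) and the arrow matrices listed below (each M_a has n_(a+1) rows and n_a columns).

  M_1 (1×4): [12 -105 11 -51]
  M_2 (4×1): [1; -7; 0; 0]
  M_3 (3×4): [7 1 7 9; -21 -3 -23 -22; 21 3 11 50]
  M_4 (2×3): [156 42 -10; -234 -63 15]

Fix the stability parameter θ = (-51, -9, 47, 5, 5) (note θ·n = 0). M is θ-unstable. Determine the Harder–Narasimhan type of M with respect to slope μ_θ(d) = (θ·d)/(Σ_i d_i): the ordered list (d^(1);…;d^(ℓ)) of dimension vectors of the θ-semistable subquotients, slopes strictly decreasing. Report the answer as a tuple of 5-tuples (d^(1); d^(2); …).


Barcode: M ≅ I[1,1]^3, I[1,3], I[3,4]^2, I[3,5], I[5,5]. HN layers by μ_θ (6 steps, strictly decreasing):
  μ^(1)=47; μ^(2)=26; μ^(3)=19; μ^(4)=5; μ^(5)=-9; μ^(6)=-51

((0, 0, 1, 0, 0); (0, 0, 2, 2, 0); (0, 0, 1, 1, 1); (0, 0, 0, 0, 1); (0, 1, 0, 0, 0); (4, 0, 0, 0, 0))


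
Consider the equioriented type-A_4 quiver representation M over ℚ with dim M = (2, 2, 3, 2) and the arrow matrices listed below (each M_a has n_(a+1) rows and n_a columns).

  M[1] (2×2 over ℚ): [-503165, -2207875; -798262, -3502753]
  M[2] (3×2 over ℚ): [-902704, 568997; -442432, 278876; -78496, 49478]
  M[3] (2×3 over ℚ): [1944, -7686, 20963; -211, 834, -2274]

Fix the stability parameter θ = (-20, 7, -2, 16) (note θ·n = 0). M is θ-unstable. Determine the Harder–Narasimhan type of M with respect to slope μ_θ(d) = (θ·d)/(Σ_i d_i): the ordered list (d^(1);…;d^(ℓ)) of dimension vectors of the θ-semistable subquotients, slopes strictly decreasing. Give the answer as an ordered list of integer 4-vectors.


Interval decomposition of M: I[1,2], I[1,4], I[3,3], I[3,4].
HN type (ℓ=5): μ^(1)=16; μ^(2)=7; μ^(3)=5/2; μ^(4)=-2; μ^(5)=-20

((0, 0, 0, 2); (0, 1, 0, 0); (0, 1, 1, 0); (0, 0, 2, 0); (2, 0, 0, 0))


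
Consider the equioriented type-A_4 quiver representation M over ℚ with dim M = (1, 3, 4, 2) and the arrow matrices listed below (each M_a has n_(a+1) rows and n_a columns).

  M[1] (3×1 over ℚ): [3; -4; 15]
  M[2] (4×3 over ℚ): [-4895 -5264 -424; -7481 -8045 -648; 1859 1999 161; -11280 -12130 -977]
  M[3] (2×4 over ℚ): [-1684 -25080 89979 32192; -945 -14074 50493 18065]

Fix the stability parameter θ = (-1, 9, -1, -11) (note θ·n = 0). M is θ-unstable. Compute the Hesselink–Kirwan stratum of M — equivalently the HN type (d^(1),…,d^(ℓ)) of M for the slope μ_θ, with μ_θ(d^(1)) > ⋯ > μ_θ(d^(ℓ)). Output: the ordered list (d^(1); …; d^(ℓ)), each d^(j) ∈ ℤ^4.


Barcode: M ≅ I[1,3], I[2,4]^2, I[3,3]. HN layers by μ_θ (2 steps, strictly decreasing):
  μ^(1)=4; μ^(2)=-1

((0, 1, 1, 0); (1, 2, 3, 2))


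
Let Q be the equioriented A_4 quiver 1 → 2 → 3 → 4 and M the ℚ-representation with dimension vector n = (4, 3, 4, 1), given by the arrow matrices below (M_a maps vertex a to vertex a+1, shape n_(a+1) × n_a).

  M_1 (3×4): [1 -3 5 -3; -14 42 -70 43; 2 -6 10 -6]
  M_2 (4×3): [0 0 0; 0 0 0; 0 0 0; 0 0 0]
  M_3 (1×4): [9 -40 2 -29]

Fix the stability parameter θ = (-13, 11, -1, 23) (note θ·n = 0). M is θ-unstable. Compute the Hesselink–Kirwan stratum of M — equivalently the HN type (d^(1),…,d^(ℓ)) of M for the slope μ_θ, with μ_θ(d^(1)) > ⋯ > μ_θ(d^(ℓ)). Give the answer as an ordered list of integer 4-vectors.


Barcode: M ≅ I[1,1]^2, I[1,2]^2, I[2,2], I[3,3]^3, I[3,4]. HN layers by μ_θ (4 steps, strictly decreasing):
  μ^(1)=23; μ^(2)=11; μ^(3)=-1; μ^(4)=-13

((0, 0, 0, 1); (0, 3, 0, 0); (0, 0, 4, 0); (4, 0, 0, 0))


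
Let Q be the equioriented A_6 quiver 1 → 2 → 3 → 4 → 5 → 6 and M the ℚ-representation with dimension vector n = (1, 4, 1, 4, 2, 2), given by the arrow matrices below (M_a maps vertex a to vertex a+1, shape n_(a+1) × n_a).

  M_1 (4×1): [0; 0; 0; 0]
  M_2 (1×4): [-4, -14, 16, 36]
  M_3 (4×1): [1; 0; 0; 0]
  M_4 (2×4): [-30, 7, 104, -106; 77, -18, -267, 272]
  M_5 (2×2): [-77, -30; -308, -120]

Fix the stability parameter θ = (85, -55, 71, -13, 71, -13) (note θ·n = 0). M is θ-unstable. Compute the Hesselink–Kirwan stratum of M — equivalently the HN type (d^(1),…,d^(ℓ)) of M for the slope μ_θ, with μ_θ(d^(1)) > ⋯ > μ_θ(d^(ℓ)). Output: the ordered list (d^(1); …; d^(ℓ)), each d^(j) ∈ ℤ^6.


Interval decomposition of M: I[1,1], I[2,2]^3, I[2,5], I[4,4]^2, I[4,6], I[6,6].
HN type (ℓ=5): μ^(1)=85; μ^(2)=71; μ^(3)=29; μ^(4)=-13; μ^(5)=-55

((1, 0, 0, 0, 0, 0); (0, 0, 0, 0, 1, 0); (0, 0, 1, 1, 1, 1); (0, 0, 0, 3, 0, 1); (0, 4, 0, 0, 0, 0))


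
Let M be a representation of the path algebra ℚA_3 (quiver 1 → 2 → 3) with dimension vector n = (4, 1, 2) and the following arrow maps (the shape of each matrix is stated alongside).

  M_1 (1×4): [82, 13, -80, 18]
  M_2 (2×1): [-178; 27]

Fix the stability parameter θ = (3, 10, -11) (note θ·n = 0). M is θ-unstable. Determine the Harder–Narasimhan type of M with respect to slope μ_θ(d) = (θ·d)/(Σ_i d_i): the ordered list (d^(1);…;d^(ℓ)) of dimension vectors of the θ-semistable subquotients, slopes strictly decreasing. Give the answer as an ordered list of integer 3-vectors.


Interval decomposition of M: I[1,1]^3, I[1,3], I[3,3].
HN type (ℓ=3): μ^(1)=3; μ^(2)=2/3; μ^(3)=-11

((3, 0, 0); (1, 1, 1); (0, 0, 1))


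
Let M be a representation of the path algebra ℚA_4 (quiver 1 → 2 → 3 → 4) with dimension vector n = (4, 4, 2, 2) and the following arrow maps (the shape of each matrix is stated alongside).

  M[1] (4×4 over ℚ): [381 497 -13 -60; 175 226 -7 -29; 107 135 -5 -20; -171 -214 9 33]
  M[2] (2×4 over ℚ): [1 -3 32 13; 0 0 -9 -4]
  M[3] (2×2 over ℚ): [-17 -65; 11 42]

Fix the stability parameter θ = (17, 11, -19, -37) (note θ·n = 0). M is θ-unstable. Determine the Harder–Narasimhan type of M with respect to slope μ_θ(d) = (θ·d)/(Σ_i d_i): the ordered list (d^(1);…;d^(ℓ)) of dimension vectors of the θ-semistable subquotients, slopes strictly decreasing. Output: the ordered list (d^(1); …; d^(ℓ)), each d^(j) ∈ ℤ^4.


Barcode: M ≅ I[1,2]^2, I[1,4]^2. HN layers by μ_θ (2 steps, strictly decreasing):
  μ^(1)=14; μ^(2)=-7

((2, 2, 0, 0); (2, 2, 2, 2))


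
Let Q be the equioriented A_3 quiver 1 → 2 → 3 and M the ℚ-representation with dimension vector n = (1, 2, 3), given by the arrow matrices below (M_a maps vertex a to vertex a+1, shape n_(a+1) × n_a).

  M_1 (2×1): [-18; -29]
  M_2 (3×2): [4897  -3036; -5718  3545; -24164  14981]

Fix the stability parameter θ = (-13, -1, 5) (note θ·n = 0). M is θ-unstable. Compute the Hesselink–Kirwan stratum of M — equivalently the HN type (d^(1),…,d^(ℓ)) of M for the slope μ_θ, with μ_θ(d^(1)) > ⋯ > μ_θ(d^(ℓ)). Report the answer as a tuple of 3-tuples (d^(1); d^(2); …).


Via rank(M_{q-1}∘⋯∘M_p): M ≅ I[1,3], I[2,3], I[3,3].
μ_θ-semistable layers: μ^(1)=5; μ^(2)=-1; μ^(3)=-13

((0, 0, 3); (0, 2, 0); (1, 0, 0))


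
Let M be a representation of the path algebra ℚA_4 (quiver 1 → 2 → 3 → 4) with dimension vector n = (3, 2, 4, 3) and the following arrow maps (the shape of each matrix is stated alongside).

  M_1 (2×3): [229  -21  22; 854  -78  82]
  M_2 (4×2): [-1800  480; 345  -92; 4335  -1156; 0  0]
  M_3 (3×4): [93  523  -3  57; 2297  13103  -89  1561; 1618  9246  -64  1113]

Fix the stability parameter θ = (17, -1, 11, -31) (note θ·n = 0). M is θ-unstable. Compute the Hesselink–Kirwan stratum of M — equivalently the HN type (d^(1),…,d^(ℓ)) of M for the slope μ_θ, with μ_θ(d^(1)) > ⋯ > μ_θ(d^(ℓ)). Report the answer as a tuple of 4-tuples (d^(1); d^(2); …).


Interval decomposition of M: I[1,1], I[1,2], I[1,4], I[3,3], I[3,4]^2.
HN type (ℓ=5): μ^(1)=17; μ^(2)=11; μ^(3)=8; μ^(4)=-1; μ^(5)=-10

((1, 0, 0, 0); (0, 0, 1, 0); (1, 1, 0, 0); (1, 1, 1, 1); (0, 0, 2, 2))


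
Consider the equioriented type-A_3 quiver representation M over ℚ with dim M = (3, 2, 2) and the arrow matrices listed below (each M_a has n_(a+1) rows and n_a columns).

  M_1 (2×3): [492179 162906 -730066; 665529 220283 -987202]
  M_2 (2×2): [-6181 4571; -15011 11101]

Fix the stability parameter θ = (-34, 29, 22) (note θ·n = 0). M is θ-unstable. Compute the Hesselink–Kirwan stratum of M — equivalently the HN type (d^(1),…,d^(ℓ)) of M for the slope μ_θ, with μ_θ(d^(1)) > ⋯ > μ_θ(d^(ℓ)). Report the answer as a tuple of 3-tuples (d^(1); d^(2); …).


Interval decomposition of M: I[1,1], I[1,2], I[1,3], I[3,3].
HN type (ℓ=4): μ^(1)=29; μ^(2)=51/2; μ^(3)=22; μ^(4)=-34

((0, 1, 0); (0, 1, 1); (0, 0, 1); (3, 0, 0))


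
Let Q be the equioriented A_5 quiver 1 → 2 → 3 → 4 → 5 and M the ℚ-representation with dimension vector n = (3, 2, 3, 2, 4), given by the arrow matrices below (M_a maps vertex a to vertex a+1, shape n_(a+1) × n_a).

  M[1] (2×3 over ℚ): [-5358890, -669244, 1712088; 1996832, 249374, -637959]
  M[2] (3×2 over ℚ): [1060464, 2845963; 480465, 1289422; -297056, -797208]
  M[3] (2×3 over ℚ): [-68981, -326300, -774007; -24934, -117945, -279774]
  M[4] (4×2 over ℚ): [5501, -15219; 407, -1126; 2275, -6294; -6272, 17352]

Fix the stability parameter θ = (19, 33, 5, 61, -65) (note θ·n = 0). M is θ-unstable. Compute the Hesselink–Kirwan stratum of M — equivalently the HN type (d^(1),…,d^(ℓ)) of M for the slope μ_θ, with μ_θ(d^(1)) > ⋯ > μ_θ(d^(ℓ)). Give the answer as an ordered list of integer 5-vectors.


Interval decomposition of M: I[1,1], I[1,5]^2, I[3,3], I[5,5]^2.
HN type (ℓ=4): μ^(1)=19; μ^(2)=53/5; μ^(3)=5; μ^(4)=-65

((1, 0, 0, 0, 0); (2, 2, 2, 2, 2); (0, 0, 1, 0, 0); (0, 0, 0, 0, 2))


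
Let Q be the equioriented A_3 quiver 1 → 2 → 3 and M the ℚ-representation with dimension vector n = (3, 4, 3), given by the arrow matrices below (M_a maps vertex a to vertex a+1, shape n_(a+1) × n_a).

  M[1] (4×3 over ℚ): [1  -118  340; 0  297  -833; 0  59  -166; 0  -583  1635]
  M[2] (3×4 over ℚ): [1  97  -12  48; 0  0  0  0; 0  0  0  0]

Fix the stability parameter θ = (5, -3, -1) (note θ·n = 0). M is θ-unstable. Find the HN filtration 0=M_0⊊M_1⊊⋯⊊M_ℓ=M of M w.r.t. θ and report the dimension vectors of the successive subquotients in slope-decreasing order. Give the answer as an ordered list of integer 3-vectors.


Via rank(M_{q-1}∘⋯∘M_p): M ≅ I[1,2]^2, I[1,3], I[2,2], I[3,3]^2.
μ_θ-semistable layers: μ^(1)=1; μ^(2)=1/3; μ^(3)=-1; μ^(4)=-3

((2, 2, 0); (1, 1, 1); (0, 0, 2); (0, 1, 0))


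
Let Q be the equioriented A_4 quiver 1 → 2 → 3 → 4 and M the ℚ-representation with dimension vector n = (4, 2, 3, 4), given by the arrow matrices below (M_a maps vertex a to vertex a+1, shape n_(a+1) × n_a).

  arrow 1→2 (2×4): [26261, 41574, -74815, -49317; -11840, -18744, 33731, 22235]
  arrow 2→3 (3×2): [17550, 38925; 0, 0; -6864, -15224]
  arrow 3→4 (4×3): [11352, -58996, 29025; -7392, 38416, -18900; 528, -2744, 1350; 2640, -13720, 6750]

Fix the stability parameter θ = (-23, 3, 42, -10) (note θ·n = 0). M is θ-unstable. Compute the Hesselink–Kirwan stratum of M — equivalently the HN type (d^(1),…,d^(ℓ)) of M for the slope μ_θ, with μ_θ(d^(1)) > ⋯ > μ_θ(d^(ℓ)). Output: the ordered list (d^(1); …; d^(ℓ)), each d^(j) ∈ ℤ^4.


Interval decomposition of M: I[1,1]^2, I[1,2], I[1,3], I[3,3], I[3,4], I[4,4]^3.
HN type (ℓ=5): μ^(1)=42; μ^(2)=16; μ^(3)=3; μ^(4)=-10; μ^(5)=-23

((0, 0, 2, 0); (0, 0, 1, 1); (0, 2, 0, 0); (0, 0, 0, 3); (4, 0, 0, 0))


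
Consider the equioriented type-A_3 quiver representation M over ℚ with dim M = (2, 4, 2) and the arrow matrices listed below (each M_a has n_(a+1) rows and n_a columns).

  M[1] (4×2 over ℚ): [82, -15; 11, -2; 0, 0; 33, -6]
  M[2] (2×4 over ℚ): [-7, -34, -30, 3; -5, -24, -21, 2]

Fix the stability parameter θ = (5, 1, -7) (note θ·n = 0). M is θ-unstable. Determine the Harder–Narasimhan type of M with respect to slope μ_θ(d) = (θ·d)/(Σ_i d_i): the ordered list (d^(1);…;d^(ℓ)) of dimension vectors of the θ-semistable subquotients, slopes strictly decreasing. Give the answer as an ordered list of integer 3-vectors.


Interval decomposition of M: I[1,3]^2, I[2,2]^2.
HN type (ℓ=2): μ^(1)=1; μ^(2)=-1/3

((0, 2, 0); (2, 2, 2))


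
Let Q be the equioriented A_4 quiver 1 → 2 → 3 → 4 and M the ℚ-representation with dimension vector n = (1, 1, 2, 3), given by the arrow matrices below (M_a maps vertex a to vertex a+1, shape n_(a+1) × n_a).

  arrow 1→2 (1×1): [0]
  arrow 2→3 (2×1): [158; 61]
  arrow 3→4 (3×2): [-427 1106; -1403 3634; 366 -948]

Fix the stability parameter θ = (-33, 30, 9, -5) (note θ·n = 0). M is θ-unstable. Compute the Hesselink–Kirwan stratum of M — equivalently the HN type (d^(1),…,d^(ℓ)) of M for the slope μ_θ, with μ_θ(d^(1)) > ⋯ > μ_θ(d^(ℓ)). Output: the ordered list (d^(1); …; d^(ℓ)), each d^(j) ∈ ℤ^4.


Barcode: M ≅ I[1,1], I[2,3], I[3,4], I[4,4]^2. HN layers by μ_θ (4 steps, strictly decreasing):
  μ^(1)=39/2; μ^(2)=2; μ^(3)=-5; μ^(4)=-33

((0, 1, 1, 0); (0, 0, 1, 1); (0, 0, 0, 2); (1, 0, 0, 0))


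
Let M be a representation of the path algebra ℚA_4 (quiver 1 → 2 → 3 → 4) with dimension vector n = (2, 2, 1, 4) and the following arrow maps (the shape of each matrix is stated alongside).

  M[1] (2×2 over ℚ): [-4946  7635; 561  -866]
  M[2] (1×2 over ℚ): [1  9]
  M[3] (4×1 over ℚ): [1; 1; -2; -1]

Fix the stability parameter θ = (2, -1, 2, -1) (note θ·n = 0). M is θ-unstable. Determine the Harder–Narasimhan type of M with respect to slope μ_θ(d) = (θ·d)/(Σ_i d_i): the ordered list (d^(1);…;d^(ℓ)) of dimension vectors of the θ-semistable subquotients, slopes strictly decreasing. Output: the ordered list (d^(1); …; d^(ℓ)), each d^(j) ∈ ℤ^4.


Via rank(M_{q-1}∘⋯∘M_p): M ≅ I[1,2], I[1,4], I[4,4]^3.
μ_θ-semistable layers: μ^(1)=1/2; μ^(2)=-1

((2, 2, 1, 1); (0, 0, 0, 3))


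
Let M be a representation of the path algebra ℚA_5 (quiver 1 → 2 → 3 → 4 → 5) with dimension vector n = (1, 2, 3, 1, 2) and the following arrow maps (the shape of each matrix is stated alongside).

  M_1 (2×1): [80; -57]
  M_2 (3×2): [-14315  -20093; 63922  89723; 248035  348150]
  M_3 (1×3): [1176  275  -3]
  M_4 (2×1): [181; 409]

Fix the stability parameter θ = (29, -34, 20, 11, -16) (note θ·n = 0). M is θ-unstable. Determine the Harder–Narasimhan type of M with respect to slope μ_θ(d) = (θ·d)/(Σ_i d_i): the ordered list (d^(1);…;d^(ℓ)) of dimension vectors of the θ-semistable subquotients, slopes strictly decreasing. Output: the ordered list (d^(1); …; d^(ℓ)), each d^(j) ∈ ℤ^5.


Interval decomposition of M: I[1,5], I[2,3], I[3,3], I[5,5].
HN type (ℓ=5): μ^(1)=20; μ^(2)=5; μ^(3)=-5/2; μ^(4)=-16; μ^(5)=-34

((0, 0, 2, 0, 0); (0, 0, 1, 1, 1); (1, 1, 0, 0, 0); (0, 0, 0, 0, 1); (0, 1, 0, 0, 0))


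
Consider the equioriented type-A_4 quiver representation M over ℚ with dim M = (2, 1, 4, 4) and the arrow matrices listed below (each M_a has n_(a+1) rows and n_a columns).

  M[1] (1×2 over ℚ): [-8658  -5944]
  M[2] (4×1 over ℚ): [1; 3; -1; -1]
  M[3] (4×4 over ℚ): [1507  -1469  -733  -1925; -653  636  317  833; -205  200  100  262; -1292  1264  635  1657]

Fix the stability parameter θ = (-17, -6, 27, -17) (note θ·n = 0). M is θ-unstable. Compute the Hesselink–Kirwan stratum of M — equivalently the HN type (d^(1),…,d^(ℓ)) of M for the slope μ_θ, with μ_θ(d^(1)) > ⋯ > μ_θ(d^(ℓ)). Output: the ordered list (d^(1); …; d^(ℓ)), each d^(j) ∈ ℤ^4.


Via rank(M_{q-1}∘⋯∘M_p): M ≅ I[1,1], I[1,4], I[3,3], I[3,4]^2, I[4,4].
μ_θ-semistable layers: μ^(1)=27; μ^(2)=5; μ^(3)=-6; μ^(4)=-17

((0, 0, 1, 0); (0, 0, 3, 3); (0, 1, 0, 0); (2, 0, 0, 1))


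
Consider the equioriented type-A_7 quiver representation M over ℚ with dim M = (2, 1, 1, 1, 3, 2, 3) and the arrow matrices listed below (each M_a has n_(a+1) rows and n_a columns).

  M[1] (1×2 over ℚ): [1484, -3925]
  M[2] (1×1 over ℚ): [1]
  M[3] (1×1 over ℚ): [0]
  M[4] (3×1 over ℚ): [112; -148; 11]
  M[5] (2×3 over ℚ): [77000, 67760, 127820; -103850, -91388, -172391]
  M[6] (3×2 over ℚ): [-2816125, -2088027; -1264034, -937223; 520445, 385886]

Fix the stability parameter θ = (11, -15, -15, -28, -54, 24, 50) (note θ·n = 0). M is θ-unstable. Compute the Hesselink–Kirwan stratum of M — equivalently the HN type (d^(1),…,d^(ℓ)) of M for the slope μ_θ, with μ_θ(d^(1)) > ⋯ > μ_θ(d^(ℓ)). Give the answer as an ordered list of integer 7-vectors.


Via rank(M_{q-1}∘⋯∘M_p): M ≅ I[1,1], I[1,3], I[4,7], I[5,5]^2, I[6,7], I[7,7].
μ_θ-semistable layers: μ^(1)=50; μ^(2)=24; μ^(3)=11; μ^(4)=-19/3; μ^(5)=-41; μ^(6)=-54

((0, 0, 0, 0, 0, 0, 3); (0, 0, 0, 0, 0, 2, 0); (1, 0, 0, 0, 0, 0, 0); (1, 1, 1, 0, 0, 0, 0); (0, 0, 0, 1, 1, 0, 0); (0, 0, 0, 0, 2, 0, 0))


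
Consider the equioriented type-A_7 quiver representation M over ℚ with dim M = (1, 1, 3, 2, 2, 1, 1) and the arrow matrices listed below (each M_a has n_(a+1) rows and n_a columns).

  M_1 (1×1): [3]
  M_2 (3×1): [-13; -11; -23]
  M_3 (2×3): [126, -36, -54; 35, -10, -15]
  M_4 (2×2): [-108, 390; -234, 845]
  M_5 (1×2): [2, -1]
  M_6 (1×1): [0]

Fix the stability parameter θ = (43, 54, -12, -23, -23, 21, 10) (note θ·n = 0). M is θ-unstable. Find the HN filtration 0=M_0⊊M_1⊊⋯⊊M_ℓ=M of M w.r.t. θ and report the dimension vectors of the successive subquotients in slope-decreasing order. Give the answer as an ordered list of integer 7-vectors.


Barcode: M ≅ I[1,3], I[3,3], I[3,6], I[4,4], I[5,5], I[7,7]. HN layers by μ_θ (6 steps, strictly decreasing):
  μ^(1)=85/3; μ^(2)=21; μ^(3)=10; μ^(4)=-12; μ^(5)=-58/3; μ^(6)=-23

((1, 1, 1, 0, 0, 0, 0); (0, 0, 0, 0, 0, 1, 0); (0, 0, 0, 0, 0, 0, 1); (0, 0, 1, 0, 0, 0, 0); (0, 0, 1, 1, 1, 0, 0); (0, 0, 0, 1, 1, 0, 0))


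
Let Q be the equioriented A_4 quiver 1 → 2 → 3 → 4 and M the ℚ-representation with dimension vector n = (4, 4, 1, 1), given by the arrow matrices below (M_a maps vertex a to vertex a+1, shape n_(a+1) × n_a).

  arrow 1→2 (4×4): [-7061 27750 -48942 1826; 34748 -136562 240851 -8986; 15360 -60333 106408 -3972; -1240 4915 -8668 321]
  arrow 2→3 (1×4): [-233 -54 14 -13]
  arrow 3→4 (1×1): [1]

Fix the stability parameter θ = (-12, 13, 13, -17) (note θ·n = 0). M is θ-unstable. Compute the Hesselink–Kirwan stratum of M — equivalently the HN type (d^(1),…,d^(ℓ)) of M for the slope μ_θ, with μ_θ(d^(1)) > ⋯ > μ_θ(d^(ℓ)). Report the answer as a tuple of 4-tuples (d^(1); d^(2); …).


Interval decomposition of M: I[1,2]^3, I[1,4].
HN type (ℓ=3): μ^(1)=13; μ^(2)=3; μ^(3)=-12

((0, 3, 0, 0); (0, 1, 1, 1); (4, 0, 0, 0))


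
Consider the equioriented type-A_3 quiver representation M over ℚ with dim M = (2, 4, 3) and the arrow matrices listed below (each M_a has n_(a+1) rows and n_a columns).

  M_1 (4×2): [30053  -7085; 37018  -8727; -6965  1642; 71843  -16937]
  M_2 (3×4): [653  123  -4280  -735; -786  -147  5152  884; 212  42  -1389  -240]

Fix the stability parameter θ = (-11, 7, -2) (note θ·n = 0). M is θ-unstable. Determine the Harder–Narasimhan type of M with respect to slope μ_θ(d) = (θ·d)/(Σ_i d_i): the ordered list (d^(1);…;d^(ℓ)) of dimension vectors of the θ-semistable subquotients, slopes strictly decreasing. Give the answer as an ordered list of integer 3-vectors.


Interval decomposition of M: I[1,3]^2, I[2,2], I[2,3].
HN type (ℓ=3): μ^(1)=7; μ^(2)=5/2; μ^(3)=-11

((0, 1, 0); (0, 3, 3); (2, 0, 0))


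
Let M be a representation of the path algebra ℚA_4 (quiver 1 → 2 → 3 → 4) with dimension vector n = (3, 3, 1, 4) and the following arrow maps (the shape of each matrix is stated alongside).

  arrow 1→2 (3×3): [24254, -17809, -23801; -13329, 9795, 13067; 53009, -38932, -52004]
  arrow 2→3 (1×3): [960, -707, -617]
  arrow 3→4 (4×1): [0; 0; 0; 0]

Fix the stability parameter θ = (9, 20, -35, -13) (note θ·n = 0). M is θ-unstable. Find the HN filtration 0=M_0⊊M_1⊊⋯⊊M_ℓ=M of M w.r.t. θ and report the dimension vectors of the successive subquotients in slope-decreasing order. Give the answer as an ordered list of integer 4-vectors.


Barcode: M ≅ I[1,1], I[1,2], I[1,3], I[2,2], I[4,4]^4. HN layers by μ_θ (4 steps, strictly decreasing):
  μ^(1)=20; μ^(2)=9; μ^(3)=-2; μ^(4)=-13

((0, 2, 0, 0); (2, 0, 0, 0); (1, 1, 1, 0); (0, 0, 0, 4))


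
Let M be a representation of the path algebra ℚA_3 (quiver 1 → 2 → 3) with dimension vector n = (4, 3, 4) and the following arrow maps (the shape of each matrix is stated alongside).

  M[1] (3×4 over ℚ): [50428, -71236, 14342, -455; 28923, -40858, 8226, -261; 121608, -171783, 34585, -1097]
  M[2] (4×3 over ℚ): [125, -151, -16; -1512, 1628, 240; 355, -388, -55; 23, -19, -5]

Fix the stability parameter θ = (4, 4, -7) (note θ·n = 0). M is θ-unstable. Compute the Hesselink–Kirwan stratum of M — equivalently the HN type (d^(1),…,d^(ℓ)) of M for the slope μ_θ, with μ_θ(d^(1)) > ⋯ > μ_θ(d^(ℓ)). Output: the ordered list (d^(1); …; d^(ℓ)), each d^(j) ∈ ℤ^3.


Barcode: M ≅ I[1,1], I[1,3]^3, I[3,3]. HN layers by μ_θ (3 steps, strictly decreasing):
  μ^(1)=4; μ^(2)=1/3; μ^(3)=-7

((1, 0, 0); (3, 3, 3); (0, 0, 1))


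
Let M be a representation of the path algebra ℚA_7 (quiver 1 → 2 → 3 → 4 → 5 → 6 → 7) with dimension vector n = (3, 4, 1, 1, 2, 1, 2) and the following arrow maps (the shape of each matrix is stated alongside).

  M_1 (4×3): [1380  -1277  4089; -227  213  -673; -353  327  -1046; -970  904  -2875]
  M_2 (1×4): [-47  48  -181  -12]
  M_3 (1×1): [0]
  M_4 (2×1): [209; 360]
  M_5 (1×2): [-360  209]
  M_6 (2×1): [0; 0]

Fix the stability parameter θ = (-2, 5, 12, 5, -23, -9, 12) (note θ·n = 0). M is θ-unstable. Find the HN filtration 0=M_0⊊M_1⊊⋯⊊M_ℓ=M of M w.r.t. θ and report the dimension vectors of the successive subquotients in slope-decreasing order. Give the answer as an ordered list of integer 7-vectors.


Via rank(M_{q-1}∘⋯∘M_p): M ≅ I[1,2]^2, I[1,3], I[2,2], I[4,5], I[5,6], I[7,7]^2.
μ_θ-semistable layers: μ^(1)=12; μ^(2)=5; μ^(3)=-2; μ^(4)=-9; μ^(5)=-23

((0, 0, 1, 0, 0, 0, 2); (0, 4, 0, 0, 0, 0, 0); (3, 0, 0, 0, 0, 0, 0); (0, 0, 0, 1, 1, 1, 0); (0, 0, 0, 0, 1, 0, 0))


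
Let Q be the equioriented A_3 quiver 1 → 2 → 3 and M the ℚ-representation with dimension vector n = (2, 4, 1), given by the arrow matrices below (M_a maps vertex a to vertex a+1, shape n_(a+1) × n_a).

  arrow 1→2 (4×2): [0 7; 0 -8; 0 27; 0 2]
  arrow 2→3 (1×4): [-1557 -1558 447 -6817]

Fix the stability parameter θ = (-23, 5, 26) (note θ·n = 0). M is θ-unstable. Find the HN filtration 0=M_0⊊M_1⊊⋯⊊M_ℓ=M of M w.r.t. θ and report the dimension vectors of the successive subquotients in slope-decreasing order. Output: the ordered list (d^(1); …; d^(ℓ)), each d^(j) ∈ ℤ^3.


Barcode: M ≅ I[1,1], I[1,2], I[2,2]^2, I[2,3]. HN layers by μ_θ (3 steps, strictly decreasing):
  μ^(1)=26; μ^(2)=5; μ^(3)=-23

((0, 0, 1); (0, 4, 0); (2, 0, 0))


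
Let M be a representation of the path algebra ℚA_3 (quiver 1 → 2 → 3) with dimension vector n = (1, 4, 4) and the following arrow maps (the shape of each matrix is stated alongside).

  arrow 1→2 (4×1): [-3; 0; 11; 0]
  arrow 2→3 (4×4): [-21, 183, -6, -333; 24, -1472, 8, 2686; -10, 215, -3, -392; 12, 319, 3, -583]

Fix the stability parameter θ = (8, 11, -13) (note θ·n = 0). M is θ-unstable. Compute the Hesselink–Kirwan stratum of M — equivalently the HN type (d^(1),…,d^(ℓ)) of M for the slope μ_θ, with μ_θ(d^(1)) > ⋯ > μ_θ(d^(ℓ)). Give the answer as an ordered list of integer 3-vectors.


Via rank(M_{q-1}∘⋯∘M_p): M ≅ I[1,3], I[2,2], I[2,3]^2, I[3,3].
μ_θ-semistable layers: μ^(1)=11; μ^(2)=2; μ^(3)=-1; μ^(4)=-13

((0, 1, 0); (1, 1, 1); (0, 2, 2); (0, 0, 1))


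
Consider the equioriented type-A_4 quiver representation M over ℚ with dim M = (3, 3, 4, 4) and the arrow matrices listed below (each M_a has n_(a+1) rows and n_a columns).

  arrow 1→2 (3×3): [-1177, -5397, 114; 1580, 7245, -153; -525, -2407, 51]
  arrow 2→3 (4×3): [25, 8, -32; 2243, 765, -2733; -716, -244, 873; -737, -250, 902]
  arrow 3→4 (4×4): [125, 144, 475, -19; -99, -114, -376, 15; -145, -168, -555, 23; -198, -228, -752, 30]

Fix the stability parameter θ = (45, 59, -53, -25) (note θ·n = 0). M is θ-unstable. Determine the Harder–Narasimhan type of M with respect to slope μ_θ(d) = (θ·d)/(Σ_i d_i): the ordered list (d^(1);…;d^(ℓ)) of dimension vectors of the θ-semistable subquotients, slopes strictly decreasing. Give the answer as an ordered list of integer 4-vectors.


Barcode: M ≅ I[1,3]^2, I[1,4], I[3,4], I[4,4]^2. HN layers by μ_θ (4 steps, strictly decreasing):
  μ^(1)=17; μ^(2)=13/2; μ^(3)=-25; μ^(4)=-53

((2, 2, 2, 0); (1, 1, 1, 1); (0, 0, 0, 3); (0, 0, 1, 0))


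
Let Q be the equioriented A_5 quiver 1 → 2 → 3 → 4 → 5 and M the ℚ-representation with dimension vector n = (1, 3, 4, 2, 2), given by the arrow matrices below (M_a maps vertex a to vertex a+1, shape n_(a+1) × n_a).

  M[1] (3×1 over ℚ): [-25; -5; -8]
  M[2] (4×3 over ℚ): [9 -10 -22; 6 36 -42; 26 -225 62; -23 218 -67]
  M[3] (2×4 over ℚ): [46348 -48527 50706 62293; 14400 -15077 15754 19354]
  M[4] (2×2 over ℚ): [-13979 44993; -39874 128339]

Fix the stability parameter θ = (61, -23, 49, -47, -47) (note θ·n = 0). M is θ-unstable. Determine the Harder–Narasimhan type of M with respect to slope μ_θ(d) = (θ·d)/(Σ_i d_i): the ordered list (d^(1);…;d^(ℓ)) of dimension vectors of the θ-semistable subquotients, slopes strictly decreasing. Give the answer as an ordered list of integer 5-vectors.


Interval decomposition of M: I[1,5], I[2,3], I[2,5], I[3,3].
HN type (ℓ=4): μ^(1)=49; μ^(2)=-7/5; μ^(3)=-15; μ^(4)=-23

((0, 0, 2, 0, 0); (1, 1, 1, 1, 1); (0, 0, 1, 1, 1); (0, 2, 0, 0, 0))


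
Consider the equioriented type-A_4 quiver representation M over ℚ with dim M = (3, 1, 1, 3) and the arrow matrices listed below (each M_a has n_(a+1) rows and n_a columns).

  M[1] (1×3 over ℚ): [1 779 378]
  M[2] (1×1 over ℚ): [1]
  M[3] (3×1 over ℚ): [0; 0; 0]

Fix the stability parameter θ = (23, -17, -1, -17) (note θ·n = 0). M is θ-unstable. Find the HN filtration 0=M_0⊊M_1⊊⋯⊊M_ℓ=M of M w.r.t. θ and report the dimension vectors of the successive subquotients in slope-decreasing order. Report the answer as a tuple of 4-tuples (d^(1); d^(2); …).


Barcode: M ≅ I[1,1]^2, I[1,3], I[4,4]^3. HN layers by μ_θ (3 steps, strictly decreasing):
  μ^(1)=23; μ^(2)=5/3; μ^(3)=-17

((2, 0, 0, 0); (1, 1, 1, 0); (0, 0, 0, 3))


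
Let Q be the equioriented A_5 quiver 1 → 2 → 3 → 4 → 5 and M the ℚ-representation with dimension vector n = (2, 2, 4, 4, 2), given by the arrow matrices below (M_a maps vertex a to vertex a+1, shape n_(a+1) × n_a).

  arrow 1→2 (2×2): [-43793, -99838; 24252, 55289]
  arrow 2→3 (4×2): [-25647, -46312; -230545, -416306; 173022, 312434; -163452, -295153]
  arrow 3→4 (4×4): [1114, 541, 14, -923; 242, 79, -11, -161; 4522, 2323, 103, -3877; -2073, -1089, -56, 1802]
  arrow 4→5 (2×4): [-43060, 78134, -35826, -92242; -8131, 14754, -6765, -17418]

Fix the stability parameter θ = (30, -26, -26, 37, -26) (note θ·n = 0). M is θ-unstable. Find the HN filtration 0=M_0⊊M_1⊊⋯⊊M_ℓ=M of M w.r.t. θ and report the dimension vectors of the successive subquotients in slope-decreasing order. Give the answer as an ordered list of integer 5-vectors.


Via rank(M_{q-1}∘⋯∘M_p): M ≅ I[1,3], I[1,5], I[3,4], I[3,5], I[4,4].
μ_θ-semistable layers: μ^(1)=37; μ^(2)=11/2; μ^(3)=-22/3; μ^(4)=-26

((0, 0, 0, 2, 0); (0, 0, 0, 2, 2); (2, 2, 2, 0, 0); (0, 0, 2, 0, 0))


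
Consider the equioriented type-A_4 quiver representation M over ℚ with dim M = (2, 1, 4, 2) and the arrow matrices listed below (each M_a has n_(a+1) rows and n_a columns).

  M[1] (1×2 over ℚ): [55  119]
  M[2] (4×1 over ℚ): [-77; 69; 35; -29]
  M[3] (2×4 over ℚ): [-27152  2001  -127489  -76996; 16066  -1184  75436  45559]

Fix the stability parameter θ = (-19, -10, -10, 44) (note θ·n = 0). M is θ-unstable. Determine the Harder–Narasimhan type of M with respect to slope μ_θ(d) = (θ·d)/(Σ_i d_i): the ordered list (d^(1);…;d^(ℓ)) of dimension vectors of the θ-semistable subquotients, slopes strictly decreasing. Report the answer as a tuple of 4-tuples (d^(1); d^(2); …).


Barcode: M ≅ I[1,1], I[1,4], I[3,3]^2, I[3,4]. HN layers by μ_θ (3 steps, strictly decreasing):
  μ^(1)=44; μ^(2)=-10; μ^(3)=-19

((0, 0, 0, 2); (0, 1, 4, 0); (2, 0, 0, 0))


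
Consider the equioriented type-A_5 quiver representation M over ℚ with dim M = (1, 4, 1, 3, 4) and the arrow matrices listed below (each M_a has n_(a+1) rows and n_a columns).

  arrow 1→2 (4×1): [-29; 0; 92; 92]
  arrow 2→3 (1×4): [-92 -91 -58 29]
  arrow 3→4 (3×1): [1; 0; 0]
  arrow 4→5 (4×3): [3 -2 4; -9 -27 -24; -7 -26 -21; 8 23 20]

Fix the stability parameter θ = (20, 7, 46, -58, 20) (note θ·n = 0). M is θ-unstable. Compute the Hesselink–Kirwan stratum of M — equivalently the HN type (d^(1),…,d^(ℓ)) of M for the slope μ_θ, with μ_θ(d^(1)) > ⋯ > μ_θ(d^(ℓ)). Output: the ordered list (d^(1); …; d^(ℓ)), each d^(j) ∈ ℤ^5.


Interval decomposition of M: I[1,2], I[2,2]^2, I[2,5], I[4,5]^2, I[5,5].
HN type (ℓ=5): μ^(1)=20; μ^(2)=27/2; μ^(3)=7; μ^(4)=-5/3; μ^(5)=-58

((0, 0, 0, 0, 4); (1, 1, 0, 0, 0); (0, 2, 0, 0, 0); (0, 1, 1, 1, 0); (0, 0, 0, 2, 0))


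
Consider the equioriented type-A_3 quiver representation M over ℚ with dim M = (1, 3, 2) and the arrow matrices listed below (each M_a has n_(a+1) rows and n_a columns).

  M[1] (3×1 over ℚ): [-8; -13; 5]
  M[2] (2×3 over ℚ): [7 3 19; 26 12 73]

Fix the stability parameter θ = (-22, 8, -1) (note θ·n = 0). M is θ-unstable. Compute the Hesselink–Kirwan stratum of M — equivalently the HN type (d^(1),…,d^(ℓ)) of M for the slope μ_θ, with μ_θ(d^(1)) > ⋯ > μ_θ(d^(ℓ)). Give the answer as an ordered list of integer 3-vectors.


Barcode: M ≅ I[1,3], I[2,2], I[2,3]. HN layers by μ_θ (3 steps, strictly decreasing):
  μ^(1)=8; μ^(2)=7/2; μ^(3)=-22

((0, 1, 0); (0, 2, 2); (1, 0, 0))


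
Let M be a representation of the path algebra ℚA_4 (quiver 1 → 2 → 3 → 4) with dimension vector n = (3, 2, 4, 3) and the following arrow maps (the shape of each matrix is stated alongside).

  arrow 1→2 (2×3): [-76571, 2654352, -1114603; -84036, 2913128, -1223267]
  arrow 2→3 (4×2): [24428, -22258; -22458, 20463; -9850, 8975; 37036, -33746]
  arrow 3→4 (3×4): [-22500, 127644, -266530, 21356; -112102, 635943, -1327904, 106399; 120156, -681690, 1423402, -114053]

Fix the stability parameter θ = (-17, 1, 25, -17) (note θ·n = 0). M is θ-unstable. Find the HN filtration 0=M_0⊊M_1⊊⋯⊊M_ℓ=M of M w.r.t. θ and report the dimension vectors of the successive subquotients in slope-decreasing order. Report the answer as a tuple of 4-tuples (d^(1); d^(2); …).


Via rank(M_{q-1}∘⋯∘M_p): M ≅ I[1,1], I[1,2], I[1,4], I[3,3], I[3,4]^2.
μ_θ-semistable layers: μ^(1)=25; μ^(2)=4; μ^(3)=1; μ^(4)=-17

((0, 0, 1, 0); (0, 0, 3, 3); (0, 2, 0, 0); (3, 0, 0, 0))


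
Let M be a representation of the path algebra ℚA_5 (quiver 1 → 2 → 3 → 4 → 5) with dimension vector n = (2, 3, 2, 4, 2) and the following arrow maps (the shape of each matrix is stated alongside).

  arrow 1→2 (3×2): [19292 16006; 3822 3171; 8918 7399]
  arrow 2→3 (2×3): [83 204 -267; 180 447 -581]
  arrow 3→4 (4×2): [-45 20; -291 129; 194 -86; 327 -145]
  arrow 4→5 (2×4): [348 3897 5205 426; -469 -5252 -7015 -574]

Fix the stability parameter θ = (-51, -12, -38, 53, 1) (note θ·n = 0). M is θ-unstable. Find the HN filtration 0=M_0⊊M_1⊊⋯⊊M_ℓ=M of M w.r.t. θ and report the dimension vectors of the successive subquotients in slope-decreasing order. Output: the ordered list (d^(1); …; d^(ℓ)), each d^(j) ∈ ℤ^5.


Via rank(M_{q-1}∘⋯∘M_p): M ≅ I[1,1], I[1,5], I[2,2], I[2,5], I[4,4]^2.
μ_θ-semistable layers: μ^(1)=53; μ^(2)=27; μ^(3)=-12; μ^(4)=-25; μ^(5)=-51

((0, 0, 0, 2, 0); (0, 0, 0, 2, 2); (0, 1, 0, 0, 0); (0, 2, 2, 0, 0); (2, 0, 0, 0, 0))


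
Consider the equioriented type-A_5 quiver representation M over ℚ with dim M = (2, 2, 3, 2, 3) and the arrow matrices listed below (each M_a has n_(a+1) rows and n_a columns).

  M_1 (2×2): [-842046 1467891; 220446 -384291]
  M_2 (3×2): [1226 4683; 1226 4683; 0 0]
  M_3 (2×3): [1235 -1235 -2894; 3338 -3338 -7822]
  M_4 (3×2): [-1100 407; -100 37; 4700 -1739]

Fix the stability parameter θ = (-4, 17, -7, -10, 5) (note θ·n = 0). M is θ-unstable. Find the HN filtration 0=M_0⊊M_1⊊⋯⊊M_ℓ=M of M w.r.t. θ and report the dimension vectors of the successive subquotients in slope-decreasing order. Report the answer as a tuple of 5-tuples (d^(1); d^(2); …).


Barcode: M ≅ I[1,1], I[1,3], I[2,2], I[3,4], I[3,5], I[5,5]^2. HN layers by μ_θ (4 steps, strictly decreasing):
  μ^(1)=17; μ^(2)=5; μ^(3)=-4; μ^(4)=-17/2

((0, 1, 0, 0, 0); (0, 1, 1, 0, 3); (2, 0, 0, 0, 0); (0, 0, 2, 2, 0))


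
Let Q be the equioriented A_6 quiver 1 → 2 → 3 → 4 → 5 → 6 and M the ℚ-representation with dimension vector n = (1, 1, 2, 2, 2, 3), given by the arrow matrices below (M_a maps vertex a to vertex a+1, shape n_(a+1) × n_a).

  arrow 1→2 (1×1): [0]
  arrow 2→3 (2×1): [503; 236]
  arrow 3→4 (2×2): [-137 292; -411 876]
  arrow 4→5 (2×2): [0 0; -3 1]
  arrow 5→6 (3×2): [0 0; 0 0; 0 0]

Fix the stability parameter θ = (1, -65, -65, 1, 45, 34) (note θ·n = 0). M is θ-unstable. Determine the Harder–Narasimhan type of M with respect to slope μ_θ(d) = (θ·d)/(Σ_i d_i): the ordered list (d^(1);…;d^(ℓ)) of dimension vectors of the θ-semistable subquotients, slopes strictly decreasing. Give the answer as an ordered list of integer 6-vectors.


Barcode: M ≅ I[1,1], I[2,4], I[3,3], I[4,5], I[5,5], I[6,6]^3. HN layers by μ_θ (4 steps, strictly decreasing):
  μ^(1)=45; μ^(2)=34; μ^(3)=1; μ^(4)=-65

((0, 0, 0, 0, 2, 0); (0, 0, 0, 0, 0, 3); (1, 0, 0, 2, 0, 0); (0, 1, 2, 0, 0, 0))


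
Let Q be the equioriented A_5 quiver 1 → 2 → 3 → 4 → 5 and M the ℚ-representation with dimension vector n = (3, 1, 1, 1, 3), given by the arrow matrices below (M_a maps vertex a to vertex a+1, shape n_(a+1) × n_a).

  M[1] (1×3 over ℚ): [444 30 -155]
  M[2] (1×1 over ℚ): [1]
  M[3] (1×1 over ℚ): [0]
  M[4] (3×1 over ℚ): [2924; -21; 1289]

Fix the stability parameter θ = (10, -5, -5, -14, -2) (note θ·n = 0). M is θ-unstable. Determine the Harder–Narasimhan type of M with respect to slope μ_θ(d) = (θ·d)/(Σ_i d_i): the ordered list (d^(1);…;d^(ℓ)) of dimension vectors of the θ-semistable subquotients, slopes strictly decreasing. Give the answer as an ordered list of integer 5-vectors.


Barcode: M ≅ I[1,1]^2, I[1,3], I[4,5], I[5,5]^2. HN layers by μ_θ (4 steps, strictly decreasing):
  μ^(1)=10; μ^(2)=0; μ^(3)=-2; μ^(4)=-14

((2, 0, 0, 0, 0); (1, 1, 1, 0, 0); (0, 0, 0, 0, 3); (0, 0, 0, 1, 0))
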